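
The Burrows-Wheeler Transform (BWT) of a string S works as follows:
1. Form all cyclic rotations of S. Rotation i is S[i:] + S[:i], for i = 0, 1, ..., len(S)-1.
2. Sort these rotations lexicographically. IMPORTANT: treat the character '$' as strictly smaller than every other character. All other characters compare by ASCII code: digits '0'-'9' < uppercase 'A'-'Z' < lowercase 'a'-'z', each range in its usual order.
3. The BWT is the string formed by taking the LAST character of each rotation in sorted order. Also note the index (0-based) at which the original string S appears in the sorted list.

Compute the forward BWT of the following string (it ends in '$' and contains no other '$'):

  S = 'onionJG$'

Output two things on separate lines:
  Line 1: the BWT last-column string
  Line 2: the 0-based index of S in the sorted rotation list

Answer: GJnnooi$
7

Derivation:
All 8 rotations (rotation i = S[i:]+S[:i]):
  rot[0] = onionJG$
  rot[1] = nionJG$o
  rot[2] = ionJG$on
  rot[3] = onJG$oni
  rot[4] = nJG$onio
  rot[5] = JG$onion
  rot[6] = G$onionJ
  rot[7] = $onionJG
Sorted (with $ < everything):
  sorted[0] = $onionJG  (last char: 'G')
  sorted[1] = G$onionJ  (last char: 'J')
  sorted[2] = JG$onion  (last char: 'n')
  sorted[3] = ionJG$on  (last char: 'n')
  sorted[4] = nJG$onio  (last char: 'o')
  sorted[5] = nionJG$o  (last char: 'o')
  sorted[6] = onJG$oni  (last char: 'i')
  sorted[7] = onionJG$  (last char: '$')
Last column: GJnnooi$
Original string S is at sorted index 7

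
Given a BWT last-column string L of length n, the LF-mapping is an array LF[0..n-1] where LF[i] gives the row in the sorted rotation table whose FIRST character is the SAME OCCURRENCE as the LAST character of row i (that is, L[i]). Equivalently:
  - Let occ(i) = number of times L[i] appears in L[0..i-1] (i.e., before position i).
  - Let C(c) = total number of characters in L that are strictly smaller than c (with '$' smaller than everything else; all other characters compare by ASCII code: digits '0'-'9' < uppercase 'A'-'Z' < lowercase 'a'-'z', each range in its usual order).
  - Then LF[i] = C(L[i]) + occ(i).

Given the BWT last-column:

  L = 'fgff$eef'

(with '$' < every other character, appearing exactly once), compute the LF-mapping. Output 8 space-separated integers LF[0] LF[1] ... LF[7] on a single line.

Answer: 3 7 4 5 0 1 2 6

Derivation:
Char counts: '$':1, 'e':2, 'f':4, 'g':1
C (first-col start): C('$')=0, C('e')=1, C('f')=3, C('g')=7
L[0]='f': occ=0, LF[0]=C('f')+0=3+0=3
L[1]='g': occ=0, LF[1]=C('g')+0=7+0=7
L[2]='f': occ=1, LF[2]=C('f')+1=3+1=4
L[3]='f': occ=2, LF[3]=C('f')+2=3+2=5
L[4]='$': occ=0, LF[4]=C('$')+0=0+0=0
L[5]='e': occ=0, LF[5]=C('e')+0=1+0=1
L[6]='e': occ=1, LF[6]=C('e')+1=1+1=2
L[7]='f': occ=3, LF[7]=C('f')+3=3+3=6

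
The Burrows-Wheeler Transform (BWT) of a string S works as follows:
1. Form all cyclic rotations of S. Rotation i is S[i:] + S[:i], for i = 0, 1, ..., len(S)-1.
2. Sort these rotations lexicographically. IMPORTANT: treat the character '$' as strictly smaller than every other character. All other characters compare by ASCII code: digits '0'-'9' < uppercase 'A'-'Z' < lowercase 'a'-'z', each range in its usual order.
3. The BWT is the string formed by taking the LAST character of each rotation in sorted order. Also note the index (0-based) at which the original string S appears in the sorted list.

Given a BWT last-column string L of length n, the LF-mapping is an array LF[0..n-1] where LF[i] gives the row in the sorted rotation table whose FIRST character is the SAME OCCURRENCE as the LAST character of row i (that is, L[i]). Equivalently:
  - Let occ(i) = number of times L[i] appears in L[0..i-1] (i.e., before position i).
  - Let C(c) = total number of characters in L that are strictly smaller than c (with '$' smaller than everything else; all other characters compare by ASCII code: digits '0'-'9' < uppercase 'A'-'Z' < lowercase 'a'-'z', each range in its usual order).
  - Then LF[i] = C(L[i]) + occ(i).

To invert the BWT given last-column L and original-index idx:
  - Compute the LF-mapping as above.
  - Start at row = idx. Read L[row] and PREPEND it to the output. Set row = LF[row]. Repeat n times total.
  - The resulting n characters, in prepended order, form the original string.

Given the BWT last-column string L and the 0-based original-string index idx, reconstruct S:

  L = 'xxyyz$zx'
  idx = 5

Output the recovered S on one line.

LF mapping: 1 2 4 5 6 0 7 3
Walk LF starting at row 5, prepending L[row]:
  step 1: row=5, L[5]='$', prepend. Next row=LF[5]=0
  step 2: row=0, L[0]='x', prepend. Next row=LF[0]=1
  step 3: row=1, L[1]='x', prepend. Next row=LF[1]=2
  step 4: row=2, L[2]='y', prepend. Next row=LF[2]=4
  step 5: row=4, L[4]='z', prepend. Next row=LF[4]=6
  step 6: row=6, L[6]='z', prepend. Next row=LF[6]=7
  step 7: row=7, L[7]='x', prepend. Next row=LF[7]=3
  step 8: row=3, L[3]='y', prepend. Next row=LF[3]=5
Reversed output: yxzzyxx$

Answer: yxzzyxx$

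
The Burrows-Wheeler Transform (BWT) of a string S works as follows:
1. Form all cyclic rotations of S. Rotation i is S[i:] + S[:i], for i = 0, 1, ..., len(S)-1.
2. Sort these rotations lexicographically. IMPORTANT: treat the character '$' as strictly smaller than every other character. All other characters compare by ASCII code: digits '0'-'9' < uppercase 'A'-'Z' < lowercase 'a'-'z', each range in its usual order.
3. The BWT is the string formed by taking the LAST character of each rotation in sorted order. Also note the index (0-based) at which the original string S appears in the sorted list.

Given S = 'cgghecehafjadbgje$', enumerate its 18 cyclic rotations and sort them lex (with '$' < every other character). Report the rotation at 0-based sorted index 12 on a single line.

All 18 rotations (rotation i = S[i:]+S[:i]):
  rot[0] = cgghecehafjadbgje$
  rot[1] = gghecehafjadbgje$c
  rot[2] = ghecehafjadbgje$cg
  rot[3] = hecehafjadbgje$cgg
  rot[4] = ecehafjadbgje$cggh
  rot[5] = cehafjadbgje$cgghe
  rot[6] = ehafjadbgje$cgghec
  rot[7] = hafjadbgje$cgghece
  rot[8] = afjadbgje$cggheceh
  rot[9] = fjadbgje$cggheceha
  rot[10] = jadbgje$cgghecehaf
  rot[11] = adbgje$cgghecehafj
  rot[12] = dbgje$cgghecehafja
  rot[13] = bgje$cgghecehafjad
  rot[14] = gje$cgghecehafjadb
  rot[15] = je$cgghecehafjadbg
  rot[16] = e$cgghecehafjadbgj
  rot[17] = $cgghecehafjadbgje
Sorted (with $ < everything):
  sorted[0] = $cgghecehafjadbgje
  sorted[1] = adbgje$cgghecehafj
  sorted[2] = afjadbgje$cggheceh
  sorted[3] = bgje$cgghecehafjad
  sorted[4] = cehafjadbgje$cgghe
  sorted[5] = cgghecehafjadbgje$
  sorted[6] = dbgje$cgghecehafja
  sorted[7] = e$cgghecehafjadbgj
  sorted[8] = ecehafjadbgje$cggh
  sorted[9] = ehafjadbgje$cgghec
  sorted[10] = fjadbgje$cggheceha
  sorted[11] = gghecehafjadbgje$c
  sorted[12] = ghecehafjadbgje$cg
  sorted[13] = gje$cgghecehafjadb
  sorted[14] = hafjadbgje$cgghece
  sorted[15] = hecehafjadbgje$cgg
  sorted[16] = jadbgje$cgghecehaf
  sorted[17] = je$cgghecehafjadbg
sorted[12] = ghecehafjadbgje$cg

Answer: ghecehafjadbgje$cg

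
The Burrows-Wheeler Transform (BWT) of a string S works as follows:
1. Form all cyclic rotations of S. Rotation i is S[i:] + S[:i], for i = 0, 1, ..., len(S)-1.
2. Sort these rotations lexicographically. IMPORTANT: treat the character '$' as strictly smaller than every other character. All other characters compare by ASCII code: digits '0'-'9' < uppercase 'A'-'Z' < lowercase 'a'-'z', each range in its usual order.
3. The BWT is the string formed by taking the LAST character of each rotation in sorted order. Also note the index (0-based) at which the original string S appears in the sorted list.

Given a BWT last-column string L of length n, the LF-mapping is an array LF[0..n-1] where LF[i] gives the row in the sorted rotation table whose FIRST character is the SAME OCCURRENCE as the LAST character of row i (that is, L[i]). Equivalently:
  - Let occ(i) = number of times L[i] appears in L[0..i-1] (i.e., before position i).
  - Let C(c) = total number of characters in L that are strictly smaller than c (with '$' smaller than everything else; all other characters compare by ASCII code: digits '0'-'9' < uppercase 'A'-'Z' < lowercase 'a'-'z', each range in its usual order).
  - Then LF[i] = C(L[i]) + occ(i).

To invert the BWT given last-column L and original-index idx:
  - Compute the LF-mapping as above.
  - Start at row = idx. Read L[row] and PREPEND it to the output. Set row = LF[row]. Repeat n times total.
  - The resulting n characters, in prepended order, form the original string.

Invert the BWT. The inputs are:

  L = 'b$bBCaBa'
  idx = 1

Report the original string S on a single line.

Answer: BCaabBb$

Derivation:
LF mapping: 6 0 7 1 3 4 2 5
Walk LF starting at row 1, prepending L[row]:
  step 1: row=1, L[1]='$', prepend. Next row=LF[1]=0
  step 2: row=0, L[0]='b', prepend. Next row=LF[0]=6
  step 3: row=6, L[6]='B', prepend. Next row=LF[6]=2
  step 4: row=2, L[2]='b', prepend. Next row=LF[2]=7
  step 5: row=7, L[7]='a', prepend. Next row=LF[7]=5
  step 6: row=5, L[5]='a', prepend. Next row=LF[5]=4
  step 7: row=4, L[4]='C', prepend. Next row=LF[4]=3
  step 8: row=3, L[3]='B', prepend. Next row=LF[3]=1
Reversed output: BCaabBb$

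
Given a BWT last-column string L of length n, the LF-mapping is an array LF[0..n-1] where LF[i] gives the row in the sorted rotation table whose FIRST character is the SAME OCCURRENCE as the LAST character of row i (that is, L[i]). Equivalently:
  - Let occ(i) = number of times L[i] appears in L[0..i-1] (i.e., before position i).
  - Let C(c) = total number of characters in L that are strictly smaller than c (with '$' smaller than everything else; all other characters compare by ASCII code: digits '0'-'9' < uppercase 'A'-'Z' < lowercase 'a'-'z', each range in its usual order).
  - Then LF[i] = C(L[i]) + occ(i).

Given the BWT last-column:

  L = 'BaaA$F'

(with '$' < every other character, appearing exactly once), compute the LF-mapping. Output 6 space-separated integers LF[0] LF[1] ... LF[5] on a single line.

Answer: 2 4 5 1 0 3

Derivation:
Char counts: '$':1, 'A':1, 'B':1, 'F':1, 'a':2
C (first-col start): C('$')=0, C('A')=1, C('B')=2, C('F')=3, C('a')=4
L[0]='B': occ=0, LF[0]=C('B')+0=2+0=2
L[1]='a': occ=0, LF[1]=C('a')+0=4+0=4
L[2]='a': occ=1, LF[2]=C('a')+1=4+1=5
L[3]='A': occ=0, LF[3]=C('A')+0=1+0=1
L[4]='$': occ=0, LF[4]=C('$')+0=0+0=0
L[5]='F': occ=0, LF[5]=C('F')+0=3+0=3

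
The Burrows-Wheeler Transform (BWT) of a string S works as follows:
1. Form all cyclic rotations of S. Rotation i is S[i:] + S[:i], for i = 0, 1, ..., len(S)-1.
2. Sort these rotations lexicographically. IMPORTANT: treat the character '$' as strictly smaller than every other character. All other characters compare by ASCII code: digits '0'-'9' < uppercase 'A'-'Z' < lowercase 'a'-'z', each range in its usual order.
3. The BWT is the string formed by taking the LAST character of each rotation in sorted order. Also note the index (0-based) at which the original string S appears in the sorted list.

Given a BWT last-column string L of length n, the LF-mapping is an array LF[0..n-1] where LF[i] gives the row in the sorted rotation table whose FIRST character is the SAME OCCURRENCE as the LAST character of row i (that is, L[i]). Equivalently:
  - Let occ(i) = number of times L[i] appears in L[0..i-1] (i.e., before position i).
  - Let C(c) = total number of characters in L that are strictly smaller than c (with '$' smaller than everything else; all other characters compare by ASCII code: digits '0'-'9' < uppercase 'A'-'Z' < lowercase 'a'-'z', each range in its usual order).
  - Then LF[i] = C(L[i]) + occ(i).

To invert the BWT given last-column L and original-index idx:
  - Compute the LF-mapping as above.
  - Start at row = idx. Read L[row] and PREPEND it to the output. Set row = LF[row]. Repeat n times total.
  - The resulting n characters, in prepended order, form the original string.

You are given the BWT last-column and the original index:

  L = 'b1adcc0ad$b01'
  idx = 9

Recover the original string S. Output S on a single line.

Answer: c1dbca0d10ab$

Derivation:
LF mapping: 7 3 5 11 9 10 1 6 12 0 8 2 4
Walk LF starting at row 9, prepending L[row]:
  step 1: row=9, L[9]='$', prepend. Next row=LF[9]=0
  step 2: row=0, L[0]='b', prepend. Next row=LF[0]=7
  step 3: row=7, L[7]='a', prepend. Next row=LF[7]=6
  step 4: row=6, L[6]='0', prepend. Next row=LF[6]=1
  step 5: row=1, L[1]='1', prepend. Next row=LF[1]=3
  step 6: row=3, L[3]='d', prepend. Next row=LF[3]=11
  step 7: row=11, L[11]='0', prepend. Next row=LF[11]=2
  step 8: row=2, L[2]='a', prepend. Next row=LF[2]=5
  step 9: row=5, L[5]='c', prepend. Next row=LF[5]=10
  step 10: row=10, L[10]='b', prepend. Next row=LF[10]=8
  step 11: row=8, L[8]='d', prepend. Next row=LF[8]=12
  step 12: row=12, L[12]='1', prepend. Next row=LF[12]=4
  step 13: row=4, L[4]='c', prepend. Next row=LF[4]=9
Reversed output: c1dbca0d10ab$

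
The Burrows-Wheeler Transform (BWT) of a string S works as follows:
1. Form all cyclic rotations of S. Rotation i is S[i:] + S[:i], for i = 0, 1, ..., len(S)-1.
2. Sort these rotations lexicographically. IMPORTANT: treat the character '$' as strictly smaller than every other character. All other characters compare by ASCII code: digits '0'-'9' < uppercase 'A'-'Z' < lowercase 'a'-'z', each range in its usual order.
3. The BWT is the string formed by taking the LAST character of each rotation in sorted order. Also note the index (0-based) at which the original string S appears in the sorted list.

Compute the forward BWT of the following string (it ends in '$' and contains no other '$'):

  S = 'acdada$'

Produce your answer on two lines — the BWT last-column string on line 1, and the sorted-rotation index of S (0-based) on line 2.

Answer: ad$daac
2

Derivation:
All 7 rotations (rotation i = S[i:]+S[:i]):
  rot[0] = acdada$
  rot[1] = cdada$a
  rot[2] = dada$ac
  rot[3] = ada$acd
  rot[4] = da$acda
  rot[5] = a$acdad
  rot[6] = $acdada
Sorted (with $ < everything):
  sorted[0] = $acdada  (last char: 'a')
  sorted[1] = a$acdad  (last char: 'd')
  sorted[2] = acdada$  (last char: '$')
  sorted[3] = ada$acd  (last char: 'd')
  sorted[4] = cdada$a  (last char: 'a')
  sorted[5] = da$acda  (last char: 'a')
  sorted[6] = dada$ac  (last char: 'c')
Last column: ad$daac
Original string S is at sorted index 2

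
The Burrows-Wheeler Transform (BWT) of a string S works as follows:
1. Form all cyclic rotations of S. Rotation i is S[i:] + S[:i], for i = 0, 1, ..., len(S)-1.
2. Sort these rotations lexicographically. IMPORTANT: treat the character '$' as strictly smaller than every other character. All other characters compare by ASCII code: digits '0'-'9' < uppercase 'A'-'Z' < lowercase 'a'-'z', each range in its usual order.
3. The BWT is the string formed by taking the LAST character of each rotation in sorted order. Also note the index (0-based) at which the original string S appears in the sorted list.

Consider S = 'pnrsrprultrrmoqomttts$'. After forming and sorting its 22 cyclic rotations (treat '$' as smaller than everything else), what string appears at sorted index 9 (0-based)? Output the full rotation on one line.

All 22 rotations (rotation i = S[i:]+S[:i]):
  rot[0] = pnrsrprultrrmoqomttts$
  rot[1] = nrsrprultrrmoqomttts$p
  rot[2] = rsrprultrrmoqomttts$pn
  rot[3] = srprultrrmoqomttts$pnr
  rot[4] = rprultrrmoqomttts$pnrs
  rot[5] = prultrrmoqomttts$pnrsr
  rot[6] = rultrrmoqomttts$pnrsrp
  rot[7] = ultrrmoqomttts$pnrsrpr
  rot[8] = ltrrmoqomttts$pnrsrpru
  rot[9] = trrmoqomttts$pnrsrprul
  rot[10] = rrmoqomttts$pnrsrprult
  rot[11] = rmoqomttts$pnrsrprultr
  rot[12] = moqomttts$pnrsrprultrr
  rot[13] = oqomttts$pnrsrprultrrm
  rot[14] = qomttts$pnrsrprultrrmo
  rot[15] = omttts$pnrsrprultrrmoq
  rot[16] = mttts$pnrsrprultrrmoqo
  rot[17] = ttts$pnrsrprultrrmoqom
  rot[18] = tts$pnrsrprultrrmoqomt
  rot[19] = ts$pnrsrprultrrmoqomtt
  rot[20] = s$pnrsrprultrrmoqomttt
  rot[21] = $pnrsrprultrrmoqomttts
Sorted (with $ < everything):
  sorted[0] = $pnrsrprultrrmoqomttts
  sorted[1] = ltrrmoqomttts$pnrsrpru
  sorted[2] = moqomttts$pnrsrprultrr
  sorted[3] = mttts$pnrsrprultrrmoqo
  sorted[4] = nrsrprultrrmoqomttts$p
  sorted[5] = omttts$pnrsrprultrrmoq
  sorted[6] = oqomttts$pnrsrprultrrm
  sorted[7] = pnrsrprultrrmoqomttts$
  sorted[8] = prultrrmoqomttts$pnrsr
  sorted[9] = qomttts$pnrsrprultrrmo
  sorted[10] = rmoqomttts$pnrsrprultr
  sorted[11] = rprultrrmoqomttts$pnrs
  sorted[12] = rrmoqomttts$pnrsrprult
  sorted[13] = rsrprultrrmoqomttts$pn
  sorted[14] = rultrrmoqomttts$pnrsrp
  sorted[15] = s$pnrsrprultrrmoqomttt
  sorted[16] = srprultrrmoqomttts$pnr
  sorted[17] = trrmoqomttts$pnrsrprul
  sorted[18] = ts$pnrsrprultrrmoqomtt
  sorted[19] = tts$pnrsrprultrrmoqomt
  sorted[20] = ttts$pnrsrprultrrmoqom
  sorted[21] = ultrrmoqomttts$pnrsrpr
sorted[9] = qomttts$pnrsrprultrrmo

Answer: qomttts$pnrsrprultrrmo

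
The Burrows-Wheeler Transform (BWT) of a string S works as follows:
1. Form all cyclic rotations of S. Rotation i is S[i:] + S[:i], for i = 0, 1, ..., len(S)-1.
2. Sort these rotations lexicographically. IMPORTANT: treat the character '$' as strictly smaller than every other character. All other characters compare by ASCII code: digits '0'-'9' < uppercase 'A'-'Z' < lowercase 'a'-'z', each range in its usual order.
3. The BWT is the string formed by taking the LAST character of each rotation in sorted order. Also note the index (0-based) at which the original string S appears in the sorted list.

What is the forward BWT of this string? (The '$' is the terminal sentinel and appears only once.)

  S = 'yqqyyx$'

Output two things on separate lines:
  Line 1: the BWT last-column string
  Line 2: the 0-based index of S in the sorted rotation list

All 7 rotations (rotation i = S[i:]+S[:i]):
  rot[0] = yqqyyx$
  rot[1] = qqyyx$y
  rot[2] = qyyx$yq
  rot[3] = yyx$yqq
  rot[4] = yx$yqqy
  rot[5] = x$yqqyy
  rot[6] = $yqqyyx
Sorted (with $ < everything):
  sorted[0] = $yqqyyx  (last char: 'x')
  sorted[1] = qqyyx$y  (last char: 'y')
  sorted[2] = qyyx$yq  (last char: 'q')
  sorted[3] = x$yqqyy  (last char: 'y')
  sorted[4] = yqqyyx$  (last char: '$')
  sorted[5] = yx$yqqy  (last char: 'y')
  sorted[6] = yyx$yqq  (last char: 'q')
Last column: xyqy$yq
Original string S is at sorted index 4

Answer: xyqy$yq
4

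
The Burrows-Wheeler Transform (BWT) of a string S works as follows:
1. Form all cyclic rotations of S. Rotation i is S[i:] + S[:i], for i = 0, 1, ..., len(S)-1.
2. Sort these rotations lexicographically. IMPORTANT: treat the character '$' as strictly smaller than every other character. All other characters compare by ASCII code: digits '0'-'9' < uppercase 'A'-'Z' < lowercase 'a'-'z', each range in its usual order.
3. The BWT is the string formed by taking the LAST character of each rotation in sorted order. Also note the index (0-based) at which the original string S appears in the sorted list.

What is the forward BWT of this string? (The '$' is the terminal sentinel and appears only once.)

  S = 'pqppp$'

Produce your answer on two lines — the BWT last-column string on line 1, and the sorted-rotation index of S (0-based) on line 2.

All 6 rotations (rotation i = S[i:]+S[:i]):
  rot[0] = pqppp$
  rot[1] = qppp$p
  rot[2] = ppp$pq
  rot[3] = pp$pqp
  rot[4] = p$pqpp
  rot[5] = $pqppp
Sorted (with $ < everything):
  sorted[0] = $pqppp  (last char: 'p')
  sorted[1] = p$pqpp  (last char: 'p')
  sorted[2] = pp$pqp  (last char: 'p')
  sorted[3] = ppp$pq  (last char: 'q')
  sorted[4] = pqppp$  (last char: '$')
  sorted[5] = qppp$p  (last char: 'p')
Last column: pppq$p
Original string S is at sorted index 4

Answer: pppq$p
4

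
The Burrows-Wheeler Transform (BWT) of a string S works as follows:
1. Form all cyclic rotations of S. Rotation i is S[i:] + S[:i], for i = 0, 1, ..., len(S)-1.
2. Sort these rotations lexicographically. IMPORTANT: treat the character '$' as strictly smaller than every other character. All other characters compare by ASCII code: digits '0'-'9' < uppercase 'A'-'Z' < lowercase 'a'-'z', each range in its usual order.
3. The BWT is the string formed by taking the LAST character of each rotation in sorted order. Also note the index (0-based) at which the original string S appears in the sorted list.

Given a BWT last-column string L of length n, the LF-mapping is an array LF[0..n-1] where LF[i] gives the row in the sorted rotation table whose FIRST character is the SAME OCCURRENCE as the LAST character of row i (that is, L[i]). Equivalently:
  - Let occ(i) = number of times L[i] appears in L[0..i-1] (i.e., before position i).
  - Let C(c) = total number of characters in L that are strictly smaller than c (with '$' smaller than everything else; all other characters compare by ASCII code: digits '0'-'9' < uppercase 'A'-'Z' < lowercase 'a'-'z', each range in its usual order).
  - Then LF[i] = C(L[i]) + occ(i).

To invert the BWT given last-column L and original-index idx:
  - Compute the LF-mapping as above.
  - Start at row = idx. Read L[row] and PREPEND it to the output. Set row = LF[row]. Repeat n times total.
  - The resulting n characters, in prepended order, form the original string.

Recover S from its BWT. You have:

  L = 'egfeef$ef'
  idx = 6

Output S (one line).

Answer: ffeeefge$

Derivation:
LF mapping: 1 8 5 2 3 6 0 4 7
Walk LF starting at row 6, prepending L[row]:
  step 1: row=6, L[6]='$', prepend. Next row=LF[6]=0
  step 2: row=0, L[0]='e', prepend. Next row=LF[0]=1
  step 3: row=1, L[1]='g', prepend. Next row=LF[1]=8
  step 4: row=8, L[8]='f', prepend. Next row=LF[8]=7
  step 5: row=7, L[7]='e', prepend. Next row=LF[7]=4
  step 6: row=4, L[4]='e', prepend. Next row=LF[4]=3
  step 7: row=3, L[3]='e', prepend. Next row=LF[3]=2
  step 8: row=2, L[2]='f', prepend. Next row=LF[2]=5
  step 9: row=5, L[5]='f', prepend. Next row=LF[5]=6
Reversed output: ffeeefge$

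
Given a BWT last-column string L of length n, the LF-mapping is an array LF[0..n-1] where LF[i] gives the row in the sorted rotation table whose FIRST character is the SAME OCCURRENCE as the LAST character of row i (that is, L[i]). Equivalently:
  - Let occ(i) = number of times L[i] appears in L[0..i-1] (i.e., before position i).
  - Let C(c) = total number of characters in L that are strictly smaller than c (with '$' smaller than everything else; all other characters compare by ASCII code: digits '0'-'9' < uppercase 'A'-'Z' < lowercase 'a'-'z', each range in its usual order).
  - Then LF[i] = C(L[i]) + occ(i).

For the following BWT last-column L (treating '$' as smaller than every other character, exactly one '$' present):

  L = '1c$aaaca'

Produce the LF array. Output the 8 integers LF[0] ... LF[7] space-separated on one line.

Char counts: '$':1, '1':1, 'a':4, 'c':2
C (first-col start): C('$')=0, C('1')=1, C('a')=2, C('c')=6
L[0]='1': occ=0, LF[0]=C('1')+0=1+0=1
L[1]='c': occ=0, LF[1]=C('c')+0=6+0=6
L[2]='$': occ=0, LF[2]=C('$')+0=0+0=0
L[3]='a': occ=0, LF[3]=C('a')+0=2+0=2
L[4]='a': occ=1, LF[4]=C('a')+1=2+1=3
L[5]='a': occ=2, LF[5]=C('a')+2=2+2=4
L[6]='c': occ=1, LF[6]=C('c')+1=6+1=7
L[7]='a': occ=3, LF[7]=C('a')+3=2+3=5

Answer: 1 6 0 2 3 4 7 5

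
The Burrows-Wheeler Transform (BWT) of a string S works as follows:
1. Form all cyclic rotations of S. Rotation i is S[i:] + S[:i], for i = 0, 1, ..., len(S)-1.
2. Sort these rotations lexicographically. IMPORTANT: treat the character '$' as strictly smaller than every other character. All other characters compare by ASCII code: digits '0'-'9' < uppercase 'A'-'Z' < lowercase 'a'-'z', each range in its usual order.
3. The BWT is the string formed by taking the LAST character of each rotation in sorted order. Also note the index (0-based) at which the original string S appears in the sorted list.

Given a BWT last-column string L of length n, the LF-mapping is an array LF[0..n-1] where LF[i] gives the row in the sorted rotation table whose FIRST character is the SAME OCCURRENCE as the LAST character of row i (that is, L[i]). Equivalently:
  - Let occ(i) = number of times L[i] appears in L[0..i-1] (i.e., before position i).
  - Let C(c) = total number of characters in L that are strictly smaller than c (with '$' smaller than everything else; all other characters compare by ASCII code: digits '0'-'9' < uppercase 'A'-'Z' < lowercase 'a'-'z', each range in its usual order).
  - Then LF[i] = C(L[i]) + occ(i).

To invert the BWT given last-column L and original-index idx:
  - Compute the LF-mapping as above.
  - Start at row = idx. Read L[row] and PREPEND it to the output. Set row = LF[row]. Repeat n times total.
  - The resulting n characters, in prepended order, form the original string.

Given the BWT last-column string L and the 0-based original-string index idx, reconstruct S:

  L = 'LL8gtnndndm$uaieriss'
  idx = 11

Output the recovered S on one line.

Answer: misunderstandingL8L$

Derivation:
LF mapping: 2 3 1 8 18 12 13 5 14 6 11 0 19 4 9 7 15 10 16 17
Walk LF starting at row 11, prepending L[row]:
  step 1: row=11, L[11]='$', prepend. Next row=LF[11]=0
  step 2: row=0, L[0]='L', prepend. Next row=LF[0]=2
  step 3: row=2, L[2]='8', prepend. Next row=LF[2]=1
  step 4: row=1, L[1]='L', prepend. Next row=LF[1]=3
  step 5: row=3, L[3]='g', prepend. Next row=LF[3]=8
  step 6: row=8, L[8]='n', prepend. Next row=LF[8]=14
  step 7: row=14, L[14]='i', prepend. Next row=LF[14]=9
  step 8: row=9, L[9]='d', prepend. Next row=LF[9]=6
  step 9: row=6, L[6]='n', prepend. Next row=LF[6]=13
  step 10: row=13, L[13]='a', prepend. Next row=LF[13]=4
  step 11: row=4, L[4]='t', prepend. Next row=LF[4]=18
  step 12: row=18, L[18]='s', prepend. Next row=LF[18]=16
  step 13: row=16, L[16]='r', prepend. Next row=LF[16]=15
  step 14: row=15, L[15]='e', prepend. Next row=LF[15]=7
  step 15: row=7, L[7]='d', prepend. Next row=LF[7]=5
  step 16: row=5, L[5]='n', prepend. Next row=LF[5]=12
  step 17: row=12, L[12]='u', prepend. Next row=LF[12]=19
  step 18: row=19, L[19]='s', prepend. Next row=LF[19]=17
  step 19: row=17, L[17]='i', prepend. Next row=LF[17]=10
  step 20: row=10, L[10]='m', prepend. Next row=LF[10]=11
Reversed output: misunderstandingL8L$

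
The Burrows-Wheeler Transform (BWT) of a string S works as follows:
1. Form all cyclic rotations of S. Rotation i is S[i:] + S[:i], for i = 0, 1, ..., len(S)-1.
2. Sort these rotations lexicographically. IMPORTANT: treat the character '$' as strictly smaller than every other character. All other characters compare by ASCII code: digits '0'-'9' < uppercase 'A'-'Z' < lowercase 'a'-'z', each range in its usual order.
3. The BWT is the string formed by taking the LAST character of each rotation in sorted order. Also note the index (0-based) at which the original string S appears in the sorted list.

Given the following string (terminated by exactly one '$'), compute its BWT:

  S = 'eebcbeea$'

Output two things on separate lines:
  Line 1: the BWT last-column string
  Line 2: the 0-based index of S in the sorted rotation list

All 9 rotations (rotation i = S[i:]+S[:i]):
  rot[0] = eebcbeea$
  rot[1] = ebcbeea$e
  rot[2] = bcbeea$ee
  rot[3] = cbeea$eeb
  rot[4] = beea$eebc
  rot[5] = eea$eebcb
  rot[6] = ea$eebcbe
  rot[7] = a$eebcbee
  rot[8] = $eebcbeea
Sorted (with $ < everything):
  sorted[0] = $eebcbeea  (last char: 'a')
  sorted[1] = a$eebcbee  (last char: 'e')
  sorted[2] = bcbeea$ee  (last char: 'e')
  sorted[3] = beea$eebc  (last char: 'c')
  sorted[4] = cbeea$eeb  (last char: 'b')
  sorted[5] = ea$eebcbe  (last char: 'e')
  sorted[6] = ebcbeea$e  (last char: 'e')
  sorted[7] = eea$eebcb  (last char: 'b')
  sorted[8] = eebcbeea$  (last char: '$')
Last column: aeecbeeb$
Original string S is at sorted index 8

Answer: aeecbeeb$
8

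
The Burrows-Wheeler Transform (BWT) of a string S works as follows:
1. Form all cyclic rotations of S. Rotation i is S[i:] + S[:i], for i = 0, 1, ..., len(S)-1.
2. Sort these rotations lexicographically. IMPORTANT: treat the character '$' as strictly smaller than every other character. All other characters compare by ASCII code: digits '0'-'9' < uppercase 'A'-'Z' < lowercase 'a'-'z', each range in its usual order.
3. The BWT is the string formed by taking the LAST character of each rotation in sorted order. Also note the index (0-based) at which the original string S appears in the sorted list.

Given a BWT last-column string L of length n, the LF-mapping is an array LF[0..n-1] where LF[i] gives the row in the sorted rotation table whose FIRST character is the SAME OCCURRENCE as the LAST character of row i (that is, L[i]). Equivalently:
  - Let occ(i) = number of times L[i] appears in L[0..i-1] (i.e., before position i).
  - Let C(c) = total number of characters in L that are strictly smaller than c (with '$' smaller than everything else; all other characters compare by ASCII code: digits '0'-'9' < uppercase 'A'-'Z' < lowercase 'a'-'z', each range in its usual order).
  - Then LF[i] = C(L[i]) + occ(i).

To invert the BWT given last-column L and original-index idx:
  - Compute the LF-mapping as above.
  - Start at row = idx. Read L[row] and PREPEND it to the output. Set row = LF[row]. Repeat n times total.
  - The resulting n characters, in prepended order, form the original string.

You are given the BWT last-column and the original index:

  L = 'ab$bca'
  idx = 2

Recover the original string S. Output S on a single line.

Answer: acbba$

Derivation:
LF mapping: 1 3 0 4 5 2
Walk LF starting at row 2, prepending L[row]:
  step 1: row=2, L[2]='$', prepend. Next row=LF[2]=0
  step 2: row=0, L[0]='a', prepend. Next row=LF[0]=1
  step 3: row=1, L[1]='b', prepend. Next row=LF[1]=3
  step 4: row=3, L[3]='b', prepend. Next row=LF[3]=4
  step 5: row=4, L[4]='c', prepend. Next row=LF[4]=5
  step 6: row=5, L[5]='a', prepend. Next row=LF[5]=2
Reversed output: acbba$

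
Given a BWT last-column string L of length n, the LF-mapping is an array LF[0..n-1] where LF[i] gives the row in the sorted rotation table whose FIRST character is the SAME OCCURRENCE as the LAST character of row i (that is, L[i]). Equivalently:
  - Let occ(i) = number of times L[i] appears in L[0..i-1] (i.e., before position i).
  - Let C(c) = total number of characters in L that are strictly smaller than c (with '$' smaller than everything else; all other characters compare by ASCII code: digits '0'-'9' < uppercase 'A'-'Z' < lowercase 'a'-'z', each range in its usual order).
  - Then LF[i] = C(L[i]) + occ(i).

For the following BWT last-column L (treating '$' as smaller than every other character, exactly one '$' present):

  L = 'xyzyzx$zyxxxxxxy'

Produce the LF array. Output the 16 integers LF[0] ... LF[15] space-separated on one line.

Char counts: '$':1, 'x':8, 'y':4, 'z':3
C (first-col start): C('$')=0, C('x')=1, C('y')=9, C('z')=13
L[0]='x': occ=0, LF[0]=C('x')+0=1+0=1
L[1]='y': occ=0, LF[1]=C('y')+0=9+0=9
L[2]='z': occ=0, LF[2]=C('z')+0=13+0=13
L[3]='y': occ=1, LF[3]=C('y')+1=9+1=10
L[4]='z': occ=1, LF[4]=C('z')+1=13+1=14
L[5]='x': occ=1, LF[5]=C('x')+1=1+1=2
L[6]='$': occ=0, LF[6]=C('$')+0=0+0=0
L[7]='z': occ=2, LF[7]=C('z')+2=13+2=15
L[8]='y': occ=2, LF[8]=C('y')+2=9+2=11
L[9]='x': occ=2, LF[9]=C('x')+2=1+2=3
L[10]='x': occ=3, LF[10]=C('x')+3=1+3=4
L[11]='x': occ=4, LF[11]=C('x')+4=1+4=5
L[12]='x': occ=5, LF[12]=C('x')+5=1+5=6
L[13]='x': occ=6, LF[13]=C('x')+6=1+6=7
L[14]='x': occ=7, LF[14]=C('x')+7=1+7=8
L[15]='y': occ=3, LF[15]=C('y')+3=9+3=12

Answer: 1 9 13 10 14 2 0 15 11 3 4 5 6 7 8 12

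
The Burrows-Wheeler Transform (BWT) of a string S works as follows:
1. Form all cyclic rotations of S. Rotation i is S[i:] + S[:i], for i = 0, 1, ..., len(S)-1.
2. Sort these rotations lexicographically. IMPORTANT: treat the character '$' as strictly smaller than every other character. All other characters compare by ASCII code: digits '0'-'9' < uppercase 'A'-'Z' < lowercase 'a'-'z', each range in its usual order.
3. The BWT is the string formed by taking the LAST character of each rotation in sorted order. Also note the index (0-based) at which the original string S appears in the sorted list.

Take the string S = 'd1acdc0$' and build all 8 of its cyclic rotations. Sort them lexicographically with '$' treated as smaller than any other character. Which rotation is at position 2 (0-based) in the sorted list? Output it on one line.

Answer: 1acdc0$d

Derivation:
All 8 rotations (rotation i = S[i:]+S[:i]):
  rot[0] = d1acdc0$
  rot[1] = 1acdc0$d
  rot[2] = acdc0$d1
  rot[3] = cdc0$d1a
  rot[4] = dc0$d1ac
  rot[5] = c0$d1acd
  rot[6] = 0$d1acdc
  rot[7] = $d1acdc0
Sorted (with $ < everything):
  sorted[0] = $d1acdc0
  sorted[1] = 0$d1acdc
  sorted[2] = 1acdc0$d
  sorted[3] = acdc0$d1
  sorted[4] = c0$d1acd
  sorted[5] = cdc0$d1a
  sorted[6] = d1acdc0$
  sorted[7] = dc0$d1ac
sorted[2] = 1acdc0$d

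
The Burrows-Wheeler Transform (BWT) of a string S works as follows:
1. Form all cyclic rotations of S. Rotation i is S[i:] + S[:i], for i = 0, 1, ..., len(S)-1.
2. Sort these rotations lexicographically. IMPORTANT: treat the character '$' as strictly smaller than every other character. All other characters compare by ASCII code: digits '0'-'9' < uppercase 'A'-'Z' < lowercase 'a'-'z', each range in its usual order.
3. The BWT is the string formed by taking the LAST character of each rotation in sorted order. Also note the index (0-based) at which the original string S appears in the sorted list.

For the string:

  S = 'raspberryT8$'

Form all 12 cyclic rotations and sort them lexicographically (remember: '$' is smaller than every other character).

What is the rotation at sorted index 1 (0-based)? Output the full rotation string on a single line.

Answer: 8$raspberryT

Derivation:
All 12 rotations (rotation i = S[i:]+S[:i]):
  rot[0] = raspberryT8$
  rot[1] = aspberryT8$r
  rot[2] = spberryT8$ra
  rot[3] = pberryT8$ras
  rot[4] = berryT8$rasp
  rot[5] = erryT8$raspb
  rot[6] = rryT8$raspbe
  rot[7] = ryT8$raspber
  rot[8] = yT8$raspberr
  rot[9] = T8$raspberry
  rot[10] = 8$raspberryT
  rot[11] = $raspberryT8
Sorted (with $ < everything):
  sorted[0] = $raspberryT8
  sorted[1] = 8$raspberryT
  sorted[2] = T8$raspberry
  sorted[3] = aspberryT8$r
  sorted[4] = berryT8$rasp
  sorted[5] = erryT8$raspb
  sorted[6] = pberryT8$ras
  sorted[7] = raspberryT8$
  sorted[8] = rryT8$raspbe
  sorted[9] = ryT8$raspber
  sorted[10] = spberryT8$ra
  sorted[11] = yT8$raspberr
sorted[1] = 8$raspberryT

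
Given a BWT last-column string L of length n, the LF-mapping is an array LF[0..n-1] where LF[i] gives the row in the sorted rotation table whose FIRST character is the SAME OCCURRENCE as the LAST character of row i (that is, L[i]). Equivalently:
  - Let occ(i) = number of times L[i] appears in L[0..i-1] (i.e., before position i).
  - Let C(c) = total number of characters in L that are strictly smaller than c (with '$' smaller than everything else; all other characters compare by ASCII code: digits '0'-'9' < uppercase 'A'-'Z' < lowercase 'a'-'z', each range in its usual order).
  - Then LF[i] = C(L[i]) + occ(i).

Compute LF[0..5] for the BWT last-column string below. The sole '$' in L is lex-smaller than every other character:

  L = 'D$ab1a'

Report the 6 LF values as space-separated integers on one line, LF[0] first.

Char counts: '$':1, '1':1, 'D':1, 'a':2, 'b':1
C (first-col start): C('$')=0, C('1')=1, C('D')=2, C('a')=3, C('b')=5
L[0]='D': occ=0, LF[0]=C('D')+0=2+0=2
L[1]='$': occ=0, LF[1]=C('$')+0=0+0=0
L[2]='a': occ=0, LF[2]=C('a')+0=3+0=3
L[3]='b': occ=0, LF[3]=C('b')+0=5+0=5
L[4]='1': occ=0, LF[4]=C('1')+0=1+0=1
L[5]='a': occ=1, LF[5]=C('a')+1=3+1=4

Answer: 2 0 3 5 1 4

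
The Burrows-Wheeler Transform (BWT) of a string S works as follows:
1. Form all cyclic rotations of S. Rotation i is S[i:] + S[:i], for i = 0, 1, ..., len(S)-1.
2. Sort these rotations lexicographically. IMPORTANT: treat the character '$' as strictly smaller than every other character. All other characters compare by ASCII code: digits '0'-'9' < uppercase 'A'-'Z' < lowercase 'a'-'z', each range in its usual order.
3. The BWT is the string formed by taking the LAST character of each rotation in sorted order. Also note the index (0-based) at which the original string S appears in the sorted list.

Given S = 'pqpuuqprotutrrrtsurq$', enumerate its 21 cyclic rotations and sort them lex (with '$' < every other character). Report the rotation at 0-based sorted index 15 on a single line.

Answer: tsurq$pqpuuqprotutrrr

Derivation:
All 21 rotations (rotation i = S[i:]+S[:i]):
  rot[0] = pqpuuqprotutrrrtsurq$
  rot[1] = qpuuqprotutrrrtsurq$p
  rot[2] = puuqprotutrrrtsurq$pq
  rot[3] = uuqprotutrrrtsurq$pqp
  rot[4] = uqprotutrrrtsurq$pqpu
  rot[5] = qprotutrrrtsurq$pqpuu
  rot[6] = protutrrrtsurq$pqpuuq
  rot[7] = rotutrrrtsurq$pqpuuqp
  rot[8] = otutrrrtsurq$pqpuuqpr
  rot[9] = tutrrrtsurq$pqpuuqpro
  rot[10] = utrrrtsurq$pqpuuqprot
  rot[11] = trrrtsurq$pqpuuqprotu
  rot[12] = rrrtsurq$pqpuuqprotut
  rot[13] = rrtsurq$pqpuuqprotutr
  rot[14] = rtsurq$pqpuuqprotutrr
  rot[15] = tsurq$pqpuuqprotutrrr
  rot[16] = surq$pqpuuqprotutrrrt
  rot[17] = urq$pqpuuqprotutrrrts
  rot[18] = rq$pqpuuqprotutrrrtsu
  rot[19] = q$pqpuuqprotutrrrtsur
  rot[20] = $pqpuuqprotutrrrtsurq
Sorted (with $ < everything):
  sorted[0] = $pqpuuqprotutrrrtsurq
  sorted[1] = otutrrrtsurq$pqpuuqpr
  sorted[2] = pqpuuqprotutrrrtsurq$
  sorted[3] = protutrrrtsurq$pqpuuq
  sorted[4] = puuqprotutrrrtsurq$pq
  sorted[5] = q$pqpuuqprotutrrrtsur
  sorted[6] = qprotutrrrtsurq$pqpuu
  sorted[7] = qpuuqprotutrrrtsurq$p
  sorted[8] = rotutrrrtsurq$pqpuuqp
  sorted[9] = rq$pqpuuqprotutrrrtsu
  sorted[10] = rrrtsurq$pqpuuqprotut
  sorted[11] = rrtsurq$pqpuuqprotutr
  sorted[12] = rtsurq$pqpuuqprotutrr
  sorted[13] = surq$pqpuuqprotutrrrt
  sorted[14] = trrrtsurq$pqpuuqprotu
  sorted[15] = tsurq$pqpuuqprotutrrr
  sorted[16] = tutrrrtsurq$pqpuuqpro
  sorted[17] = uqprotutrrrtsurq$pqpu
  sorted[18] = urq$pqpuuqprotutrrrts
  sorted[19] = utrrrtsurq$pqpuuqprot
  sorted[20] = uuqprotutrrrtsurq$pqp
sorted[15] = tsurq$pqpuuqprotutrrr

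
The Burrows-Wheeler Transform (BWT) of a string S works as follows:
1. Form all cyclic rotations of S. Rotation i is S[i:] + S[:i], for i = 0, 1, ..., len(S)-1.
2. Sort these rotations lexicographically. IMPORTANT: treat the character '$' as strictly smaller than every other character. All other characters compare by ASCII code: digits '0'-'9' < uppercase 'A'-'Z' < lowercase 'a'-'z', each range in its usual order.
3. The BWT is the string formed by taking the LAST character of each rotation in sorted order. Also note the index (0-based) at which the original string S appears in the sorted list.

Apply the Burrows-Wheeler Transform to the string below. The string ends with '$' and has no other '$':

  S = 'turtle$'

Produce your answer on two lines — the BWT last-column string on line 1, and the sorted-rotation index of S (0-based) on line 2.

Answer: eltur$t
5

Derivation:
All 7 rotations (rotation i = S[i:]+S[:i]):
  rot[0] = turtle$
  rot[1] = urtle$t
  rot[2] = rtle$tu
  rot[3] = tle$tur
  rot[4] = le$turt
  rot[5] = e$turtl
  rot[6] = $turtle
Sorted (with $ < everything):
  sorted[0] = $turtle  (last char: 'e')
  sorted[1] = e$turtl  (last char: 'l')
  sorted[2] = le$turt  (last char: 't')
  sorted[3] = rtle$tu  (last char: 'u')
  sorted[4] = tle$tur  (last char: 'r')
  sorted[5] = turtle$  (last char: '$')
  sorted[6] = urtle$t  (last char: 't')
Last column: eltur$t
Original string S is at sorted index 5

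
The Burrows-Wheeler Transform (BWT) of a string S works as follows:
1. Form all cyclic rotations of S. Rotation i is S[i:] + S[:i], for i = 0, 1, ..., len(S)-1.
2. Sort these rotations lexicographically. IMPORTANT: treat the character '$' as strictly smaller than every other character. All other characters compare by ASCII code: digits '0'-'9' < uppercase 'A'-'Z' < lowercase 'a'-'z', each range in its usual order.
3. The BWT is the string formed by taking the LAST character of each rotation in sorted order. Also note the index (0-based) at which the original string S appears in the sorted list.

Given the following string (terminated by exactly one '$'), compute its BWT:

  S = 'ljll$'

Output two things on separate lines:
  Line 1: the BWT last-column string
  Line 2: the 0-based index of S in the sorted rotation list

Answer: lll$j
3

Derivation:
All 5 rotations (rotation i = S[i:]+S[:i]):
  rot[0] = ljll$
  rot[1] = jll$l
  rot[2] = ll$lj
  rot[3] = l$ljl
  rot[4] = $ljll
Sorted (with $ < everything):
  sorted[0] = $ljll  (last char: 'l')
  sorted[1] = jll$l  (last char: 'l')
  sorted[2] = l$ljl  (last char: 'l')
  sorted[3] = ljll$  (last char: '$')
  sorted[4] = ll$lj  (last char: 'j')
Last column: lll$j
Original string S is at sorted index 3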